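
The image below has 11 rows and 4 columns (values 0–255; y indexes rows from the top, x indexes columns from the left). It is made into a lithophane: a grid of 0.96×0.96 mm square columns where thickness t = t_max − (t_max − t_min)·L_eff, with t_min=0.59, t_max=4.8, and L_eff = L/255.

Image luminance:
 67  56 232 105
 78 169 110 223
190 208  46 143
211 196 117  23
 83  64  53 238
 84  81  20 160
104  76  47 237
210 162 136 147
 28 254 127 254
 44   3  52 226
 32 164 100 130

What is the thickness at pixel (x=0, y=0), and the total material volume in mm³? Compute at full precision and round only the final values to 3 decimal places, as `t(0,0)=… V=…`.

span = t_max - t_min = 4.8 - 0.59 = 4.210
L(0,0) = 67, L_eff = 67/255 = 0.262745
t(0,0) = 4.8 - 4.210·0.262745 = 3.694
Σt over all 11·4 pixels = 102477/850 ≈ 120.5611765
V = pitch²·Σt = 0.96²·102477/850 = 111.109

t(0,0)=3.694 V=111.109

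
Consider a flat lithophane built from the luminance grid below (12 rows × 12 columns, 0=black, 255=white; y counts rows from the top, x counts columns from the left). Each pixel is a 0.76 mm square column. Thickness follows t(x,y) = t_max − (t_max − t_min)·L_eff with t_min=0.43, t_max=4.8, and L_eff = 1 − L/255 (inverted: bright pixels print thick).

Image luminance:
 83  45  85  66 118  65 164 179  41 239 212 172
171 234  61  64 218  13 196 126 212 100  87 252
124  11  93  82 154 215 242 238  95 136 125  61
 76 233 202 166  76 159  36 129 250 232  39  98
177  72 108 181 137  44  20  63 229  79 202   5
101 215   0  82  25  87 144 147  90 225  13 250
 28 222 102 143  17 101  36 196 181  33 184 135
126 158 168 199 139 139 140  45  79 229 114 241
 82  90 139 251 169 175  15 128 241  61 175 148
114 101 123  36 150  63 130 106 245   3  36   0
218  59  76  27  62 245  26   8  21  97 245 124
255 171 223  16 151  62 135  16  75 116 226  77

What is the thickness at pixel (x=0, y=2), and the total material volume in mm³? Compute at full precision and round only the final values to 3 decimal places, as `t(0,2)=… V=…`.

span = t_max - t_min = 4.8 - 0.43 = 4.370
L(0,2) = 124, L_eff = 1 - 124/255 = 0.513725 (inverted)
t(0,2) = 4.8 - 4.370·0.513725 = 2.555
Σt over all 12·12 pixels = 1562361/4250 ≈ 367.6143529
V = pitch²·Σt = 0.76²·1562361/4250 = 212.334

t(0,2)=2.555 V=212.334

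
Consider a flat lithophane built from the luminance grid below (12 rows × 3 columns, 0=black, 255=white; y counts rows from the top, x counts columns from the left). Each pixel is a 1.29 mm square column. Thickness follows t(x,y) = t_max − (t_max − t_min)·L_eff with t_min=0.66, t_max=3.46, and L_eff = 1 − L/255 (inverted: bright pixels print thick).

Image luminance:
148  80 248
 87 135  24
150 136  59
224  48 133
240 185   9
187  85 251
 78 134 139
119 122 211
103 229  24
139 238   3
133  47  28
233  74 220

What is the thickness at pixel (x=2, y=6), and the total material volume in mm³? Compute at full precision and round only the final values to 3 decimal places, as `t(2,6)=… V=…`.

span = t_max - t_min = 3.46 - 0.66 = 2.800
L(2,6) = 139, L_eff = 1 - 139/255 = 0.454902 (inverted)
t(2,6) = 3.46 - 2.800·0.454902 = 2.186
Σt over all 12·3 pixels = 96136/1275 ≈ 75.4007843
V = pitch²·Σt = 1.29²·96136/1275 = 125.474

t(2,6)=2.186 V=125.474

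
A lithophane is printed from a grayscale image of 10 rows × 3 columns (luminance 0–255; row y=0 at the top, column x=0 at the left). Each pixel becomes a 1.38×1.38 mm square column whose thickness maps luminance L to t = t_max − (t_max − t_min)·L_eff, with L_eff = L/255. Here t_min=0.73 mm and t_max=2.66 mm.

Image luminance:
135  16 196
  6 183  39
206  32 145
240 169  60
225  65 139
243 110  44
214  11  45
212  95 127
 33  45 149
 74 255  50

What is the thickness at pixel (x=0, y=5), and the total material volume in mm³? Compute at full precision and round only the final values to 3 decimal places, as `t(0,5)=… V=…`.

span = t_max - t_min = 2.66 - 0.73 = 1.930
L(0,5) = 243, L_eff = 243/255 = 0.952941
t(0,5) = 2.66 - 1.930·0.952941 = 0.821
Σt over all 10·3 pixels = 1347241/25500 ≈ 52.8329804
V = pitch²·Σt = 1.38²·1347241/25500 = 100.615

t(0,5)=0.821 V=100.615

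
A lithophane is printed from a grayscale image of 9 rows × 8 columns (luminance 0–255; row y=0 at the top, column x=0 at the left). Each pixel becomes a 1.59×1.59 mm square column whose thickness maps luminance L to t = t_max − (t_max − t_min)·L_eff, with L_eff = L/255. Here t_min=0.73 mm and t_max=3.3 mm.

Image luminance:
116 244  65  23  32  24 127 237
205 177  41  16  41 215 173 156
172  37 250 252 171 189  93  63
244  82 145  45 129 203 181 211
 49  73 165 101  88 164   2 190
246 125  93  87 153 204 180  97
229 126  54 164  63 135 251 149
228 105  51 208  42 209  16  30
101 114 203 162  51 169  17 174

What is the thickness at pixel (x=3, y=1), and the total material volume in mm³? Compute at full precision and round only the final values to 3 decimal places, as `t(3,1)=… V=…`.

span = t_max - t_min = 3.3 - 0.73 = 2.570
L(3,1) = 16, L_eff = 16/255 = 0.062745
t(3,1) = 3.3 - 2.570·0.062745 = 3.139
Σt over all 9·8 pixels = 3636061/25500 ≈ 142.5906275
V = pitch²·Σt = 1.59²·3636061/25500 = 360.483

t(3,1)=3.139 V=360.483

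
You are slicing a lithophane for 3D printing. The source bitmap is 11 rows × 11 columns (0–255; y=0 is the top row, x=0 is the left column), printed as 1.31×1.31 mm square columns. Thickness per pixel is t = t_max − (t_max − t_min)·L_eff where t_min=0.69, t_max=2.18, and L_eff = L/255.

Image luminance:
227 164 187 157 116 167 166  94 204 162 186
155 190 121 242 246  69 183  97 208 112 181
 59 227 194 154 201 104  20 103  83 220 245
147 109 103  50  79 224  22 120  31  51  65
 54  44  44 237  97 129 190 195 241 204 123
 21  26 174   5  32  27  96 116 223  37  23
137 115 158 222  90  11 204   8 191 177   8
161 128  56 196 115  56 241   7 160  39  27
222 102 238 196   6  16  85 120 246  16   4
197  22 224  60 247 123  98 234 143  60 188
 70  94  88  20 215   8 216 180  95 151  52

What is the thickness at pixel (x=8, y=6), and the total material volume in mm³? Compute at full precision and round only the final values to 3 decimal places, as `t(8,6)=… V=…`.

span = t_max - t_min = 2.18 - 0.69 = 1.490
L(8,6) = 191, L_eff = 191/255 = 0.749020
t(8,6) = 2.18 - 1.490·0.749020 = 1.064
Σt over all 11·11 pixels = 372718/2125 ≈ 175.3967059
V = pitch²·Σt = 1.31²·372718/2125 = 300.998

t(8,6)=1.064 V=300.998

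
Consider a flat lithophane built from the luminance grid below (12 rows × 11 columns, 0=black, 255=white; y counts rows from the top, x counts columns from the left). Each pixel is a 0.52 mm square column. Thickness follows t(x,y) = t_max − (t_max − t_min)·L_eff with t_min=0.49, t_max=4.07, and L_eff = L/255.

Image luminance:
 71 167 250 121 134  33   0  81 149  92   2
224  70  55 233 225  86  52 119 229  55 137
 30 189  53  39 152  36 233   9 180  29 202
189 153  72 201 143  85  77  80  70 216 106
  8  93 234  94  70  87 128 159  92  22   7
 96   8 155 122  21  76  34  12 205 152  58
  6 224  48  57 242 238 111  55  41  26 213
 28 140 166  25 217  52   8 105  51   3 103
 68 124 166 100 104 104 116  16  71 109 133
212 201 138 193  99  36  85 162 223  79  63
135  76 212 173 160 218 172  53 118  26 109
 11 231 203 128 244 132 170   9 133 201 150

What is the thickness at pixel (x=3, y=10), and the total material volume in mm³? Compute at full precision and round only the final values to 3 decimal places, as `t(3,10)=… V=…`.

span = t_max - t_min = 4.07 - 0.49 = 3.580
L(3,10) = 173, L_eff = 173/255 = 0.678431
t(3,10) = 4.07 - 3.580·0.678431 = 1.641
Σt over all 12·11 pixels = 4185037/12750 ≈ 328.2381961
V = pitch²·Σt = 0.52²·4185037/12750 = 88.756

t(3,10)=1.641 V=88.756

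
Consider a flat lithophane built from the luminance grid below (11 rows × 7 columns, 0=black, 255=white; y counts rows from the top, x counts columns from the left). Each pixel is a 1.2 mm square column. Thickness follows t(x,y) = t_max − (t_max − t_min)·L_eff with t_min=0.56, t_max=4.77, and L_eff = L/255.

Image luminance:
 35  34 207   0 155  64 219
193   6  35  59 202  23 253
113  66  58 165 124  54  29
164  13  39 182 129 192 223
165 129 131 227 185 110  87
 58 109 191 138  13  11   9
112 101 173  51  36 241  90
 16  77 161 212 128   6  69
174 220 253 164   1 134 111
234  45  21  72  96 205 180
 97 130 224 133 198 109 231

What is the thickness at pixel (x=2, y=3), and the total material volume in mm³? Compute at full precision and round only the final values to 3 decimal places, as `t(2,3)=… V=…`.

span = t_max - t_min = 4.77 - 0.56 = 4.210
L(2,3) = 39, L_eff = 39/255 = 0.152941
t(2,3) = 4.77 - 4.210·0.152941 = 4.126
Σt over all 11·7 pixels = 5533111/25500 ≈ 216.9847451
V = pitch²·Σt = 1.2²·5533111/25500 = 312.458

t(2,3)=4.126 V=312.458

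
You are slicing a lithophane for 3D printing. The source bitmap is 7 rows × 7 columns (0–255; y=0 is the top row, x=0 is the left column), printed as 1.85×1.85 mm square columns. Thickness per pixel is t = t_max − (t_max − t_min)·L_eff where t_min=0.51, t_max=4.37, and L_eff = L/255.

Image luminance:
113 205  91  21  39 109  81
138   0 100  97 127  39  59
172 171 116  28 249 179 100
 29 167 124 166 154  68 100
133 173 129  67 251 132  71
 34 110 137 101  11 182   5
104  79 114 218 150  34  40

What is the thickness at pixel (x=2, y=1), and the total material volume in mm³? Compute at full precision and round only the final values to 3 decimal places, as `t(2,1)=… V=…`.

span = t_max - t_min = 4.37 - 0.51 = 3.860
L(2,1) = 100, L_eff = 100/255 = 0.392157
t(2,1) = 4.37 - 3.860·0.392157 = 2.856
Σt over all 7·7 pixels = 3407953/25500 ≈ 133.6452157
V = pitch²·Σt = 1.85²·3407953/25500 = 457.401

t(2,1)=2.856 V=457.401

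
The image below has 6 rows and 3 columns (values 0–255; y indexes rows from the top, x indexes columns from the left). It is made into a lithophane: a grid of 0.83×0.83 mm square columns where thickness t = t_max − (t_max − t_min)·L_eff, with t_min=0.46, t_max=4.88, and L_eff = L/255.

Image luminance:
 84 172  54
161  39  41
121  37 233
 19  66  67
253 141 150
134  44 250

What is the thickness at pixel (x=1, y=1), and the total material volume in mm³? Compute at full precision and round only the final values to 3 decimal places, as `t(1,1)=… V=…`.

t(1,1)=4.204 V=35.843

span = t_max - t_min = 4.88 - 0.46 = 4.420
L(1,1) = 39, L_eff = 39/255 = 0.152941
t(1,1) = 4.88 - 4.420·0.152941 = 4.204
Σt over all 6·3 pixels = 19511/375 ≈ 52.0293333
V = pitch²·Σt = 0.83²·19511/375 = 35.843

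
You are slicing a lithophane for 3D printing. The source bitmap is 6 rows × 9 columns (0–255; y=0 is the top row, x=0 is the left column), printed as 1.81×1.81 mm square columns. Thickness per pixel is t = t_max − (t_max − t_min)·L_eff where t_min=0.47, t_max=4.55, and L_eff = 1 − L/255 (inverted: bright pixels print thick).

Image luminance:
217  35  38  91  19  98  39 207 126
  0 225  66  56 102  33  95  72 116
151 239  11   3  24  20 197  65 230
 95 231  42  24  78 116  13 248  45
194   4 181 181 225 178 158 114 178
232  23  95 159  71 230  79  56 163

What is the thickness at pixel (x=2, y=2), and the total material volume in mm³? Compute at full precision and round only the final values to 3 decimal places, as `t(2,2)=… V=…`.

t(2,2)=0.646 V=397.024

span = t_max - t_min = 4.55 - 0.47 = 4.080
L(2,2) = 11, L_eff = 1 - 11/255 = 0.956863 (inverted)
t(2,2) = 4.55 - 4.080·0.956863 = 0.646
Σt over all 6·9 pixels = 121.188
V = pitch²·Σt = 1.81²·121.188 = 397.024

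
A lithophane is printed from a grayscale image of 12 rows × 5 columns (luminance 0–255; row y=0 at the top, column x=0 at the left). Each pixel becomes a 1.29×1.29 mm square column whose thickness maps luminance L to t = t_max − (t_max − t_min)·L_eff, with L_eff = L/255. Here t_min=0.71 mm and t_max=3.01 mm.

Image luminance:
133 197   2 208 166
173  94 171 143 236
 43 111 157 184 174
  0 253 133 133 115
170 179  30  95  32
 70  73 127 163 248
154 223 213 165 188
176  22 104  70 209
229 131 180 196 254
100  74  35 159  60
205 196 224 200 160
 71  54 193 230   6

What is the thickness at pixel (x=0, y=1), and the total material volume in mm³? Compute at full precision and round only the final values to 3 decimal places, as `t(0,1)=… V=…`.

t(0,1)=1.450 V=173.046

span = t_max - t_min = 3.01 - 0.71 = 2.300
L(0,1) = 173, L_eff = 173/255 = 0.678431
t(0,1) = 3.01 - 2.300·0.678431 = 1.450
Σt over all 12·5 pixels = 132584/1275 ≈ 103.9874510
V = pitch²·Σt = 1.29²·132584/1275 = 173.046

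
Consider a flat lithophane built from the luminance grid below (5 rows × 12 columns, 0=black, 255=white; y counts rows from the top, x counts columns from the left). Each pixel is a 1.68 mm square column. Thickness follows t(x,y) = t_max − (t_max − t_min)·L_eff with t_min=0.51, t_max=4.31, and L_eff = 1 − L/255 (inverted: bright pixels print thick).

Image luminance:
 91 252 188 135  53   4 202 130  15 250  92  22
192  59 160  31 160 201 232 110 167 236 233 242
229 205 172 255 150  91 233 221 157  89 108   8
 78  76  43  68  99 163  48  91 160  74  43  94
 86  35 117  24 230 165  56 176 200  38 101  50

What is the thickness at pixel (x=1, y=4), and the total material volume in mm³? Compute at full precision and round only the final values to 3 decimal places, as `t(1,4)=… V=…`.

t(1,4)=1.032 V=409.801

span = t_max - t_min = 4.31 - 0.51 = 3.800
L(1,4) = 35, L_eff = 1 - 35/255 = 0.862745 (inverted)
t(1,4) = 4.31 - 3.800·0.862745 = 1.032
Σt over all 5·12 pixels = 7405/51 ≈ 145.1960784
V = pitch²·Σt = 1.68²·7405/51 = 409.801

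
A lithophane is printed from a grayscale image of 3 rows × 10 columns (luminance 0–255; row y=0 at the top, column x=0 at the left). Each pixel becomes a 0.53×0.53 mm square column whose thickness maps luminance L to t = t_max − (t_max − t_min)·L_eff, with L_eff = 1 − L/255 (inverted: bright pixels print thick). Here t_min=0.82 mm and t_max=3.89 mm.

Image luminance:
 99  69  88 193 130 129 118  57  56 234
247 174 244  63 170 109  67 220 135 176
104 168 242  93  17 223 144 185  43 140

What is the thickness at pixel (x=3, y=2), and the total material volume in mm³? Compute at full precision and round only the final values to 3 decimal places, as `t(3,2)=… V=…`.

t(3,2)=1.940 V=20.901

span = t_max - t_min = 3.89 - 0.82 = 3.070
L(3,2) = 93, L_eff = 1 - 93/255 = 0.635294 (inverted)
t(3,2) = 3.89 - 3.070·0.635294 = 1.940
Σt over all 3·10 pixels = 632453/8500 ≈ 74.4062353
V = pitch²·Σt = 0.53²·632453/8500 = 20.901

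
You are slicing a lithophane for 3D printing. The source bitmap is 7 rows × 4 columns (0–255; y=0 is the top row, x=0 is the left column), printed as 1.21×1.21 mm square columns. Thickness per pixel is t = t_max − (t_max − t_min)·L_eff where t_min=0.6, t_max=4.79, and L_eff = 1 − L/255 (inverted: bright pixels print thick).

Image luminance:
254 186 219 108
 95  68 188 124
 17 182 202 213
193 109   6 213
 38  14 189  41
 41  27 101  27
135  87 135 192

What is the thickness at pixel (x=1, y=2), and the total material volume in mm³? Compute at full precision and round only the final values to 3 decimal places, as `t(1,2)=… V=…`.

t(1,2)=3.591 V=106.487

span = t_max - t_min = 4.79 - 0.6 = 4.190
L(1,2) = 182, L_eff = 1 - 182/255 = 0.286275 (inverted)
t(1,2) = 4.79 - 4.190·0.286275 = 3.591
Σt over all 7·4 pixels = 463669/6375 ≈ 72.7323922
V = pitch²·Σt = 1.21²·463669/6375 = 106.487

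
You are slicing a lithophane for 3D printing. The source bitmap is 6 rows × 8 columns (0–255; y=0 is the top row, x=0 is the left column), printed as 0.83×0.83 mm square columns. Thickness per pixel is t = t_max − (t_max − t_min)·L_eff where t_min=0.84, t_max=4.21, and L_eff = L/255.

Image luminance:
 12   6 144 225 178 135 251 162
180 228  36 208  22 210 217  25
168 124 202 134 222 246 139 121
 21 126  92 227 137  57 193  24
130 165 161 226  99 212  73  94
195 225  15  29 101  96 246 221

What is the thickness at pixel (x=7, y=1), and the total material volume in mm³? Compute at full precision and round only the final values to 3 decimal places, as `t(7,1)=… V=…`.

span = t_max - t_min = 4.21 - 0.84 = 3.370
L(7,1) = 25, L_eff = 25/255 = 0.098039
t(7,1) = 4.21 - 3.370·0.098039 = 3.880
Σt over all 6·8 pixels = 143746/1275 ≈ 112.7419608
V = pitch²·Σt = 0.83²·143746/1275 = 77.668

t(7,1)=3.880 V=77.668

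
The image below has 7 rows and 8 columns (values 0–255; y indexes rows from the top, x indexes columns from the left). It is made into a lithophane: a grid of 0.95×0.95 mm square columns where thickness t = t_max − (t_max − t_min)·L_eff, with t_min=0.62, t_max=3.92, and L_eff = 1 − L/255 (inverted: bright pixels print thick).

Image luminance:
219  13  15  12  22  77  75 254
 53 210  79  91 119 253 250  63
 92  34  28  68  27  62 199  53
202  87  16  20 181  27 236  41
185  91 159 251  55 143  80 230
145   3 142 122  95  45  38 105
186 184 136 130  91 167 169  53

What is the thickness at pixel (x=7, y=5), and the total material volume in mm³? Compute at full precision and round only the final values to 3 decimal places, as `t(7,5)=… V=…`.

span = t_max - t_min = 3.92 - 0.62 = 3.300
L(7,5) = 105, L_eff = 1 - 105/255 = 0.588235 (inverted)
t(7,5) = 3.92 - 3.300·0.588235 = 1.979
Σt over all 7·8 pixels = 3901/34 ≈ 114.7352941
V = pitch²·Σt = 0.95²·3901/34 = 103.549

t(7,5)=1.979 V=103.549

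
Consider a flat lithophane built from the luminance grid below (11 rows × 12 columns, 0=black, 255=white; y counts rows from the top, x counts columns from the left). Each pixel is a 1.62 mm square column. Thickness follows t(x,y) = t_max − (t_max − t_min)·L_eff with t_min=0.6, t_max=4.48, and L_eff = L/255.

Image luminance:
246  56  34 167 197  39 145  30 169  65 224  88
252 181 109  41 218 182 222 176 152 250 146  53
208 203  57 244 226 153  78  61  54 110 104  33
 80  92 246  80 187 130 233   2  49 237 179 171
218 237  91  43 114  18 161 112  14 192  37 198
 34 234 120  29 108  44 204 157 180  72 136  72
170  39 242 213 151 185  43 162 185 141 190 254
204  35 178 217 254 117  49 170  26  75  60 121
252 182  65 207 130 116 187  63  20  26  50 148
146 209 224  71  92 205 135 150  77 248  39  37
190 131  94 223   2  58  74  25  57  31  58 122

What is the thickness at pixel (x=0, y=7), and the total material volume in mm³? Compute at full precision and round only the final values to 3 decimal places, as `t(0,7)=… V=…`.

span = t_max - t_min = 4.48 - 0.6 = 3.880
L(0,7) = 204, L_eff = 204/255 = 0.800000
t(0,7) = 4.48 - 3.880·0.800000 = 1.376
Σt over all 11·12 pixels = 703449/2125 ≈ 331.0348235
V = pitch²·Σt = 1.62²·703449/2125 = 868.768

t(0,7)=1.376 V=868.768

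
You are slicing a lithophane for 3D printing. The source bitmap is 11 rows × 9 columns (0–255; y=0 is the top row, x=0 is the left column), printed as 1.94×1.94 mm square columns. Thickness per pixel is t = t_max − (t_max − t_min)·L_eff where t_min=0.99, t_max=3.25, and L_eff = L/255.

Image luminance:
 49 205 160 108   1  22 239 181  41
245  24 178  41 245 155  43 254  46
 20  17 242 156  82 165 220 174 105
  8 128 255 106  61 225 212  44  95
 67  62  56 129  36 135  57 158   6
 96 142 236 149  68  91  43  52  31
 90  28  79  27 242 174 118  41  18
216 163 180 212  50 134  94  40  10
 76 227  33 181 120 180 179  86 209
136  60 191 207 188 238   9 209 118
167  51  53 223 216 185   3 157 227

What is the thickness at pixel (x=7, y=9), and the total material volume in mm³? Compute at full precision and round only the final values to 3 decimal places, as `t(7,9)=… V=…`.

span = t_max - t_min = 3.25 - 0.99 = 2.260
L(7,9) = 209, L_eff = 209/255 = 0.819608
t(7,9) = 3.25 - 2.260·0.819608 = 1.398
Σt over all 11·9 pixels = 5490139/25500 ≈ 215.2995686
V = pitch²·Σt = 1.94²·5490139/25500 = 810.301

t(7,9)=1.398 V=810.301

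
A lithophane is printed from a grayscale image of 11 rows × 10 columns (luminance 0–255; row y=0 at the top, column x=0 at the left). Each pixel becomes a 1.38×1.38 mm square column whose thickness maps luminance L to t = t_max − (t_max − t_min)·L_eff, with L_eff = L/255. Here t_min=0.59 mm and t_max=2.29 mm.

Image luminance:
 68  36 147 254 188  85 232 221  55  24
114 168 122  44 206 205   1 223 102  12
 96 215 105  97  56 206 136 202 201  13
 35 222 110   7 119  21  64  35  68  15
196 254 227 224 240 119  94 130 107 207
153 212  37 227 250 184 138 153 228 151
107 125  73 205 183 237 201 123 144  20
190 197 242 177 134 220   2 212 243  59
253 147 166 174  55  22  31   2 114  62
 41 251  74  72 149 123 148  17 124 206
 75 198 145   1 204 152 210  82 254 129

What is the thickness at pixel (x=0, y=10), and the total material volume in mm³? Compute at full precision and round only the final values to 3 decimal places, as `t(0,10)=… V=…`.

t(0,10)=1.790 V=291.361

span = t_max - t_min = 2.29 - 0.59 = 1.700
L(0,10) = 75, L_eff = 75/255 = 0.294118
t(0,10) = 2.29 - 1.700·0.294118 = 1.790
Σt over all 11·10 pixels = 22949/150 ≈ 152.9933333
V = pitch²·Σt = 1.38²·22949/150 = 291.361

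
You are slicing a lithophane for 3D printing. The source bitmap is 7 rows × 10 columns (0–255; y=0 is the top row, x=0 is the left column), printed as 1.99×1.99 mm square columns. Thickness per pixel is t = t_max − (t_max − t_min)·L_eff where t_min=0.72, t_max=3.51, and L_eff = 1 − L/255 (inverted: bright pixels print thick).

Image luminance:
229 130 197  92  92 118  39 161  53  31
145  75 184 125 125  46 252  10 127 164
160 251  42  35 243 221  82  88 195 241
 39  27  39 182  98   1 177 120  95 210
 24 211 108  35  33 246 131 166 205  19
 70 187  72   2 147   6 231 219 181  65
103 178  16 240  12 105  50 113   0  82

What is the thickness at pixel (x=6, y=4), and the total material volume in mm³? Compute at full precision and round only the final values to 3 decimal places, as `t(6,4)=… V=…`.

t(6,4)=2.153 V=554.793

span = t_max - t_min = 3.51 - 0.72 = 2.790
L(6,4) = 131, L_eff = 1 - 131/255 = 0.486275 (inverted)
t(6,4) = 3.51 - 2.790·0.486275 = 2.153
Σt over all 7·10 pixels = 595407/4250 ≈ 140.0957647
V = pitch²·Σt = 1.99²·595407/4250 = 554.793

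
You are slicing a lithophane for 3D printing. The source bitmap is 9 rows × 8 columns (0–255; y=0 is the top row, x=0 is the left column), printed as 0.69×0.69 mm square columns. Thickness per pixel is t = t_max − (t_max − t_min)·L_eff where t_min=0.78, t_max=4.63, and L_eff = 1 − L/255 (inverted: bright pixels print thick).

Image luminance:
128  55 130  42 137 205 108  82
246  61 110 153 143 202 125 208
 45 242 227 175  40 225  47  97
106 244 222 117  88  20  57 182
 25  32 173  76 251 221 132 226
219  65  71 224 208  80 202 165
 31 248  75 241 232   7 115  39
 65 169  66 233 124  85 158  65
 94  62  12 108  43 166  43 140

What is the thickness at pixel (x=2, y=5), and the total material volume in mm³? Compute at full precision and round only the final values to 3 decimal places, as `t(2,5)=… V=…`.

span = t_max - t_min = 4.63 - 0.78 = 3.850
L(2,5) = 71, L_eff = 1 - 71/255 = 0.721569 (inverted)
t(2,5) = 4.63 - 3.850·0.721569 = 1.852
Σt over all 9·8 pixels = 249859/1275 ≈ 195.9678431
V = pitch²·Σt = 0.69²·249859/1275 = 93.300

t(2,5)=1.852 V=93.300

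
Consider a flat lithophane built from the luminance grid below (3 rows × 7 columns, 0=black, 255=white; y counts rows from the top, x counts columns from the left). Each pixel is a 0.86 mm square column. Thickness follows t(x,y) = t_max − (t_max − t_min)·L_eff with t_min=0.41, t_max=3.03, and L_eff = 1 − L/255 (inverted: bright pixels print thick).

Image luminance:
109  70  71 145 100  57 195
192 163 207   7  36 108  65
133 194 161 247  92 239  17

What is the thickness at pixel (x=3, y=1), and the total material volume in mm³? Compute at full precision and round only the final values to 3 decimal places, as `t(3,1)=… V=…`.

span = t_max - t_min = 3.03 - 0.41 = 2.620
L(3,1) = 7, L_eff = 1 - 7/255 = 0.972549 (inverted)
t(3,1) = 3.03 - 2.620·0.972549 = 0.482
Σt over all 3·7 pixels = 902851/25500 ≈ 35.4059216
V = pitch²·Σt = 0.86²·902851/25500 = 26.186

t(3,1)=0.482 V=26.186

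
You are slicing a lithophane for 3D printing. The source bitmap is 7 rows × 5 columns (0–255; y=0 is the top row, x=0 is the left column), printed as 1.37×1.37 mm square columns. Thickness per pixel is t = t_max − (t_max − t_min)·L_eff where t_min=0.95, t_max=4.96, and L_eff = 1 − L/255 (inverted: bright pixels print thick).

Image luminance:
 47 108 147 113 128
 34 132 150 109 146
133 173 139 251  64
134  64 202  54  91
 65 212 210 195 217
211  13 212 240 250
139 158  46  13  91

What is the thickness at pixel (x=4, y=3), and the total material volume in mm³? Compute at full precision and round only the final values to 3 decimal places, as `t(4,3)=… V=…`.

span = t_max - t_min = 4.96 - 0.95 = 4.010
L(4,3) = 91, L_eff = 1 - 91/255 = 0.643137 (inverted)
t(4,3) = 4.96 - 4.010·0.643137 = 2.381
Σt over all 7·5 pixels = 1364483/12750 ≈ 107.0182745
V = pitch²·Σt = 1.37²·1364483/12750 = 200.863

t(4,3)=2.381 V=200.863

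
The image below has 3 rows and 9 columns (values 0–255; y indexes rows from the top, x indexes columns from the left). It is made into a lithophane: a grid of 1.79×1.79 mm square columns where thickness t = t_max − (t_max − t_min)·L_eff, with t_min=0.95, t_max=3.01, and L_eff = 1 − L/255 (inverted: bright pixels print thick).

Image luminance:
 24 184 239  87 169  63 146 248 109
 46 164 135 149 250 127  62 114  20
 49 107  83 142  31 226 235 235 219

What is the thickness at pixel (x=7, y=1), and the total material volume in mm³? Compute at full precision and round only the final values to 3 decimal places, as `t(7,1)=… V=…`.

t(7,1)=1.871 V=176.999

span = t_max - t_min = 3.01 - 0.95 = 2.060
L(7,1) = 114, L_eff = 1 - 114/255 = 0.552941 (inverted)
t(7,1) = 3.01 - 2.060·0.552941 = 1.871
Σt over all 3·9 pixels = 469551/8500 ≈ 55.2412941
V = pitch²·Σt = 1.79²·469551/8500 = 176.999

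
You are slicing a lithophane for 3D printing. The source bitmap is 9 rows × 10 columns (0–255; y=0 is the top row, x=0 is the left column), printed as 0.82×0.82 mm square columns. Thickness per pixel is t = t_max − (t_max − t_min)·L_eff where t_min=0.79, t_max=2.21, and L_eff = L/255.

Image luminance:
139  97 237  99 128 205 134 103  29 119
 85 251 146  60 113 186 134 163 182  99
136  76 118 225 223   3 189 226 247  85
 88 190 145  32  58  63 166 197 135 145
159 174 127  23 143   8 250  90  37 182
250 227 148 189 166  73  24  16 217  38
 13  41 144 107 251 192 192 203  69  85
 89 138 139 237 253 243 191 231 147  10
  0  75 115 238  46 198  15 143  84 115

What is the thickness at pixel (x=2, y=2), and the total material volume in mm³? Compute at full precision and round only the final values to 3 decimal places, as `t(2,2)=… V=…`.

span = t_max - t_min = 2.21 - 0.79 = 1.420
L(2,2) = 118, L_eff = 118/255 = 0.462745
t(2,2) = 2.21 - 1.420·0.462745 = 1.553
Σt over all 9·10 pixels = 841952/6375 ≈ 132.0709020
V = pitch²·Σt = 0.82²·841952/6375 = 88.804

t(2,2)=1.553 V=88.804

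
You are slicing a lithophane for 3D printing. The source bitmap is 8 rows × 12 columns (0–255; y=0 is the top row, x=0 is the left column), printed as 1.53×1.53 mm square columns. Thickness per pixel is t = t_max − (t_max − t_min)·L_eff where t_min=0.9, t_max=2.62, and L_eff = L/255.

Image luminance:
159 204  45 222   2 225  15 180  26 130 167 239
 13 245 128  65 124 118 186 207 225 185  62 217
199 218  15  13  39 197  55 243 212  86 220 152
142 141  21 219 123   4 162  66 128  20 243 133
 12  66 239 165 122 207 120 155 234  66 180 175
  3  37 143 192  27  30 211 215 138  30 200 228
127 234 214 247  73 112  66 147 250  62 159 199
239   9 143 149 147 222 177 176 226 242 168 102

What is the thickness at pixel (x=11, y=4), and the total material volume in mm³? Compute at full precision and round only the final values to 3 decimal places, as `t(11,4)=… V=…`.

span = t_max - t_min = 2.62 - 0.9 = 1.720
L(11,4) = 175, L_eff = 175/255 = 0.686275
t(11,4) = 2.62 - 1.720·0.686275 = 1.440
Σt over all 8·12 pixels = 204373/1275 ≈ 160.2925490
V = pitch²·Σt = 1.53²·204373/1275 = 375.229

t(11,4)=1.440 V=375.229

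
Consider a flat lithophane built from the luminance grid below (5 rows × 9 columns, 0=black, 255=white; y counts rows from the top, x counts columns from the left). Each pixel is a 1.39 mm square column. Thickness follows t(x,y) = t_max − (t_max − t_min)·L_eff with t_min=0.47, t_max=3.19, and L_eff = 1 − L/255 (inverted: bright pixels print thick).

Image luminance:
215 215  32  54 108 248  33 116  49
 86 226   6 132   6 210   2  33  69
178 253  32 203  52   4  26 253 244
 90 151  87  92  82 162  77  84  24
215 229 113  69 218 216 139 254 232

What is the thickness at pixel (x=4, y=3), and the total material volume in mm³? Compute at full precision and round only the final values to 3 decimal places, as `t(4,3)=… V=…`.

t(4,3)=1.345 V=156.666

span = t_max - t_min = 3.19 - 0.47 = 2.720
L(4,3) = 82, L_eff = 1 - 82/255 = 0.678431 (inverted)
t(4,3) = 3.19 - 2.720·0.678431 = 1.345
Σt over all 5·9 pixels = 81.086
V = pitch²·Σt = 1.39²·81.086 = 156.666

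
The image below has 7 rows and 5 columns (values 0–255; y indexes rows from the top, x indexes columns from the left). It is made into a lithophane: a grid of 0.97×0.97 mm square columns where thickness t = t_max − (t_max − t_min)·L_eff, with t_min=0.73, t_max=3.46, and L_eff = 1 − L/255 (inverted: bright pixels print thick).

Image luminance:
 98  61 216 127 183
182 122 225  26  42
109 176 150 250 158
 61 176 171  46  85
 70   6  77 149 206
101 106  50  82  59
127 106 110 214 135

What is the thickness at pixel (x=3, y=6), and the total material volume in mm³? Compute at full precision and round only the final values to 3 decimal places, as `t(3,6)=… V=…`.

t(3,6)=3.021 V=66.972

span = t_max - t_min = 3.46 - 0.73 = 2.730
L(3,6) = 214, L_eff = 1 - 214/255 = 0.160784 (inverted)
t(3,6) = 3.46 - 2.730·0.160784 = 3.021
Σt over all 7·5 pixels = 605017/8500 ≈ 71.1784706
V = pitch²·Σt = 0.97²·605017/8500 = 66.972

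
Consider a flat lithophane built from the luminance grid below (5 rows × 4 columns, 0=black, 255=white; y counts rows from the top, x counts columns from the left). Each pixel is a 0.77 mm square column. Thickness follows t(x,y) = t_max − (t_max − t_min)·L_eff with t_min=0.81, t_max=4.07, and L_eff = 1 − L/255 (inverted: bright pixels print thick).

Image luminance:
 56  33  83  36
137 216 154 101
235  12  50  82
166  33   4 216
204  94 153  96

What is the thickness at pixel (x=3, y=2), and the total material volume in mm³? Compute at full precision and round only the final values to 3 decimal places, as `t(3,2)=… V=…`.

span = t_max - t_min = 4.07 - 0.81 = 3.260
L(3,2) = 82, L_eff = 1 - 82/255 = 0.678431 (inverted)
t(3,2) = 4.07 - 3.260·0.678431 = 1.858
Σt over all 5·4 pixels = 558793/12750 ≈ 43.8269020
V = pitch²·Σt = 0.77²·558793/12750 = 25.985

t(3,2)=1.858 V=25.985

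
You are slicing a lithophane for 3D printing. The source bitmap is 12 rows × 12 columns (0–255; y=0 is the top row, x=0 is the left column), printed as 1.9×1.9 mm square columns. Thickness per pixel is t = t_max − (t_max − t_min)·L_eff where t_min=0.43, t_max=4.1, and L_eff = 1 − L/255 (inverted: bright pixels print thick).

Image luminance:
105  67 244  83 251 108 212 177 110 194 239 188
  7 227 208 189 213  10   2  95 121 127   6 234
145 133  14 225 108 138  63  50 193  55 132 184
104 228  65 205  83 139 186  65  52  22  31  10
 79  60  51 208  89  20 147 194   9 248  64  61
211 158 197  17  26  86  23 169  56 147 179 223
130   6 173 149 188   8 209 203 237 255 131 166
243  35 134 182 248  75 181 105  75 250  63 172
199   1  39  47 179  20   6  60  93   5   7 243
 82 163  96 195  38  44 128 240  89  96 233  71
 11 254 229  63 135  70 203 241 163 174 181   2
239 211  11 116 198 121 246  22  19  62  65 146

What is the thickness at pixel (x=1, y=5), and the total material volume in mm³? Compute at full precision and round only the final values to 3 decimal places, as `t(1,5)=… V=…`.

t(1,5)=2.704 V=1155.772

span = t_max - t_min = 4.1 - 0.43 = 3.670
L(1,5) = 158, L_eff = 1 - 158/255 = 0.380392 (inverted)
t(1,5) = 4.1 - 3.670·0.380392 = 2.704
Σt over all 12·12 pixels = 2721347/8500 ≈ 320.1584706
V = pitch²·Σt = 1.9²·2721347/8500 = 1155.772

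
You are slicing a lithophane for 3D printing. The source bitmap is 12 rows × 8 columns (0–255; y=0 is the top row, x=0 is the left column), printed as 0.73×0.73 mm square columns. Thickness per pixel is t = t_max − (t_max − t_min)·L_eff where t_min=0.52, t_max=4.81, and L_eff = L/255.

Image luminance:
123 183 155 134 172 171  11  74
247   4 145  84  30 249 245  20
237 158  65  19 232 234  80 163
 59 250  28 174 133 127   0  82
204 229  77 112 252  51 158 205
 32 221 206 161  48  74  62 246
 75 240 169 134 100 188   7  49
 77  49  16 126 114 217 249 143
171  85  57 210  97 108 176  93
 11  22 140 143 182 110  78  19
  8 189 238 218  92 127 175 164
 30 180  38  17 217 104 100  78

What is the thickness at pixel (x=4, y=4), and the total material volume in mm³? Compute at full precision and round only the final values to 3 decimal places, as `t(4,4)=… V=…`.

t(4,4)=0.570 V=137.987

span = t_max - t_min = 4.81 - 0.52 = 4.290
L(4,4) = 252, L_eff = 252/255 = 0.988235
t(4,4) = 4.81 - 4.290·0.988235 = 0.570
Σt over all 12·8 pixels = 550238/2125 ≈ 258.9355294
V = pitch²·Σt = 0.73²·550238/2125 = 137.987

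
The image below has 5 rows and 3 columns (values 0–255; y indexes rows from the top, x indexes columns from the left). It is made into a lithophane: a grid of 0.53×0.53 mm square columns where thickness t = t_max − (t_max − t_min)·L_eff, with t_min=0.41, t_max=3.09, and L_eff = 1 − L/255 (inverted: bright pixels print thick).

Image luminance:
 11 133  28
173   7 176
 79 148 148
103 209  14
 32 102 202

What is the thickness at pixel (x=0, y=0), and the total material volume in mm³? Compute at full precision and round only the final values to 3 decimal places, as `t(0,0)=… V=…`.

span = t_max - t_min = 3.09 - 0.41 = 2.680
L(0,0) = 11, L_eff = 1 - 11/255 = 0.956863 (inverted)
t(0,0) = 3.09 - 2.680·0.956863 = 0.526
Σt over all 5·3 pixels = 115249/5100 ≈ 22.5978431
V = pitch²·Σt = 0.53²·115249/5100 = 6.348

t(0,0)=0.526 V=6.348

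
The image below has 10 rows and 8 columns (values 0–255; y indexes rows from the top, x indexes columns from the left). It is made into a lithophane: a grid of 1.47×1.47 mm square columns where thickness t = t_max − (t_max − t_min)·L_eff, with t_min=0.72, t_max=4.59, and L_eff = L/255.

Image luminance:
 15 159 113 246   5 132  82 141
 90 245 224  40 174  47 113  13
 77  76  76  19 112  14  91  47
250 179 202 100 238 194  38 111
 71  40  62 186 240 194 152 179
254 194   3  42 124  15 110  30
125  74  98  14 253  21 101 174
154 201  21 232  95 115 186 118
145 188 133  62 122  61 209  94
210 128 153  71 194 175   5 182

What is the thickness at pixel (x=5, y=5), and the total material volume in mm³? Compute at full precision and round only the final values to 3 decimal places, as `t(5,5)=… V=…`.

t(5,5)=4.362 V=476.258

span = t_max - t_min = 4.59 - 0.72 = 3.870
L(5,5) = 15, L_eff = 15/255 = 0.058824
t(5,5) = 4.59 - 3.870·0.058824 = 4.362
Σt over all 10·8 pixels = 220.398
V = pitch²·Σt = 1.47²·220.398 = 476.258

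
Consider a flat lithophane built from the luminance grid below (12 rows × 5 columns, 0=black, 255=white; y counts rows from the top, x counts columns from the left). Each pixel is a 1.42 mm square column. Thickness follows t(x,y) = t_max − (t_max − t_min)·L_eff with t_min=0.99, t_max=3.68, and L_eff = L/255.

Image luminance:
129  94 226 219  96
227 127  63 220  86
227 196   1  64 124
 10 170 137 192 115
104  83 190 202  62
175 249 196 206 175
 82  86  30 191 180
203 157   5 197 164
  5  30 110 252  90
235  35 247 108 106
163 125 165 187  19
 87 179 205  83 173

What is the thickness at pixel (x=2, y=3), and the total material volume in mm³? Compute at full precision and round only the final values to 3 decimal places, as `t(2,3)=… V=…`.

t(2,3)=2.235 V=269.437

span = t_max - t_min = 3.68 - 0.99 = 2.690
L(2,3) = 137, L_eff = 137/255 = 0.537255
t(2,3) = 3.68 - 2.690·0.537255 = 2.235
Σt over all 12·5 pixels = 851846/6375 ≈ 133.6229020
V = pitch²·Σt = 1.42²·851846/6375 = 269.437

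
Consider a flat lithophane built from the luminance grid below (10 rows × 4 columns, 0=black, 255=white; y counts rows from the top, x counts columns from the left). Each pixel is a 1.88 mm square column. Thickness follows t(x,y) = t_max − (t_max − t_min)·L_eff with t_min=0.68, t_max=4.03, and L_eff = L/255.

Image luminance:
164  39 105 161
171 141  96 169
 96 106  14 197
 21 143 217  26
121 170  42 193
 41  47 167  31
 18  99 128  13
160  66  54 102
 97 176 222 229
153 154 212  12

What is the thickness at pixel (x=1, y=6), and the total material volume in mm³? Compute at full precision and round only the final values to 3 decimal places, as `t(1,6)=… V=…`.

t(1,6)=2.729 V=357.410

span = t_max - t_min = 4.03 - 0.68 = 3.350
L(1,6) = 99, L_eff = 99/255 = 0.388235
t(1,6) = 4.03 - 3.350·0.388235 = 2.729
Σt over all 10·4 pixels = 30337/300 ≈ 101.1233333
V = pitch²·Σt = 1.88²·30337/300 = 357.410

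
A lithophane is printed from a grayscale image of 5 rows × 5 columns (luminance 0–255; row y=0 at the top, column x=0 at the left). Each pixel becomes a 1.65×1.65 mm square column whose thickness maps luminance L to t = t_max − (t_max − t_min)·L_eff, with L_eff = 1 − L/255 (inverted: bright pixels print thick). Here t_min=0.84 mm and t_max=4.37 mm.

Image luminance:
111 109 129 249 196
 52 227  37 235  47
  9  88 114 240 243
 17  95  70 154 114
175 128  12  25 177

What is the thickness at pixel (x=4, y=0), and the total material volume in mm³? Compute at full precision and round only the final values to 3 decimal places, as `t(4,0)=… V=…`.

span = t_max - t_min = 4.37 - 0.84 = 3.530
L(4,0) = 196, L_eff = 1 - 196/255 = 0.231373 (inverted)
t(4,0) = 4.37 - 3.530·0.231373 = 3.553
Σt over all 5·5 pixels = 1613209/25500 ≈ 63.2630980
V = pitch²·Σt = 1.65²·1613209/25500 = 172.234

t(4,0)=3.553 V=172.234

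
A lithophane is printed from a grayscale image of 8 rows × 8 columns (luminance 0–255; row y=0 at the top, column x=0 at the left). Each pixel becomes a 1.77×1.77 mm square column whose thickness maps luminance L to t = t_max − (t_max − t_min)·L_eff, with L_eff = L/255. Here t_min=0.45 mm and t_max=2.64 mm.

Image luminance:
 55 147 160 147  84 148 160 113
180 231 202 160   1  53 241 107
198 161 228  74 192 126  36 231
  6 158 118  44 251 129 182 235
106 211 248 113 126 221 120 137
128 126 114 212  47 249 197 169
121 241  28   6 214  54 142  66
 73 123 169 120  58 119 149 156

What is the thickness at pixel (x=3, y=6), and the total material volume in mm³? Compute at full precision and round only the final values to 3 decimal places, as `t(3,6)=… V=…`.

t(3,6)=2.588 V=289.306

span = t_max - t_min = 2.64 - 0.45 = 2.190
L(3,6) = 6, L_eff = 6/255 = 0.023529
t(3,6) = 2.64 - 2.190·0.023529 = 2.588
Σt over all 8·8 pixels = 784927/8500 ≈ 92.3443529
V = pitch²·Σt = 1.77²·784927/8500 = 289.306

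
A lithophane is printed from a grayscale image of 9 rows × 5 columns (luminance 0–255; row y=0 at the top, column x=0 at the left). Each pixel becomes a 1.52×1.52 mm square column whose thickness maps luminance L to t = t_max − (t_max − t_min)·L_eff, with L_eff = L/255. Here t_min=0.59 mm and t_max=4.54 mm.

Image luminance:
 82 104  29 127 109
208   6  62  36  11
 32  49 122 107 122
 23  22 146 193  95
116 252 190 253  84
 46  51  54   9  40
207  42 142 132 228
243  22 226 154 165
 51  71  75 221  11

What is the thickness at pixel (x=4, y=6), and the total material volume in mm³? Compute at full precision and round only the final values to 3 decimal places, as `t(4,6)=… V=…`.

t(4,6)=1.008 V=301.303

span = t_max - t_min = 4.54 - 0.59 = 3.950
L(4,6) = 228, L_eff = 228/255 = 0.894118
t(4,6) = 4.54 - 3.950·0.894118 = 1.008
Σt over all 9·5 pixels = 2217/17 ≈ 130.4117647
V = pitch²·Σt = 1.52²·2217/17 = 301.303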